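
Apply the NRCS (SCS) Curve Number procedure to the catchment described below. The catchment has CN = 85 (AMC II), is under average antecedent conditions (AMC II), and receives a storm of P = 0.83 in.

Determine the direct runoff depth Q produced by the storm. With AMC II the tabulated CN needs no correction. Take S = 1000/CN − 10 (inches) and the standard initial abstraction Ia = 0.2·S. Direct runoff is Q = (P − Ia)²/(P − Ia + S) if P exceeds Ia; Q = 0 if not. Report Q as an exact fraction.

Q = 657721/6478700 in ≈ 0.102 in

AMC II — tabulated CN = 85 applies directly.
Max retention: S = 1000/85 − 10 = 30/17 in (≈ 1.765 in)
Ia = 0.2S: 0.2·1.765 = 0.353 in (exactly 6/17)
Excess rainfall: 0.830 − 0.353 = 0.477 in; P > Ia so Q > 0
Runoff Q = (P−Ia)²/(P−Ia+S) = (0.477)²/(0.477+1.765) = 657721/6478700 ≈ 0.102 in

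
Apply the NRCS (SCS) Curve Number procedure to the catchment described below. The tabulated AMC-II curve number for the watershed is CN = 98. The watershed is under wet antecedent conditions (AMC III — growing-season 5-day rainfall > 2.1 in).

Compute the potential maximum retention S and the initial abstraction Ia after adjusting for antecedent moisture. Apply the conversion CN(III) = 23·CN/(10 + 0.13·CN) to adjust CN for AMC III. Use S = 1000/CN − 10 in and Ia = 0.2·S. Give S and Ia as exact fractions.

Adjust CN=98 to AMC III: 23·98/(10 + 0.13·98) → 2254 ÷ (1137/50) = 112700/1137 ≈ 99.120
Retention S: 1000/CN − 10 with CN=99.120 → S = 100/1127 ≈ 0.089 in
Initial abstraction Ia = S/5 = (100/1127)/5 = 20/1127 ≈ 0.018 in

S = 100/1127 in ≈ 0.089 in; Ia = 20/1127 in ≈ 0.018 in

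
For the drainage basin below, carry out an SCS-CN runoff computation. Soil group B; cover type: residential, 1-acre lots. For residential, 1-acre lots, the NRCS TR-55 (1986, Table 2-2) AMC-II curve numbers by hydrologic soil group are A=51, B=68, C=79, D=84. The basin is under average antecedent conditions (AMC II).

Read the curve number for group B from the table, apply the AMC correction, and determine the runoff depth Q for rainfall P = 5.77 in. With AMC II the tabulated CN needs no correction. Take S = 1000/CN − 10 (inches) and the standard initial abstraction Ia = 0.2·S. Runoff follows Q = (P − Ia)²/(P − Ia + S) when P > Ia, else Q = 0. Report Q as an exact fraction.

NRCS table: residential, 1-acre lots, soil group B → CN(II) = 68
AMC II — tabulated CN = 68 applies directly.
S = 1000/68 − 10 = 80/17 in ≈ 4.706 in
Initial abstraction Ia = S/5 = (80/17)/5 = 16/17 ≈ 0.941 in
Excess rainfall: 5.770 − 0.941 = 4.829 in; P > Ia so Q > 0
Q: (8209/1700)² ÷ (16209/1700) = 67387681/27555300 in (≈ 2.446 in)

Q = 67387681/27555300 in ≈ 2.446 in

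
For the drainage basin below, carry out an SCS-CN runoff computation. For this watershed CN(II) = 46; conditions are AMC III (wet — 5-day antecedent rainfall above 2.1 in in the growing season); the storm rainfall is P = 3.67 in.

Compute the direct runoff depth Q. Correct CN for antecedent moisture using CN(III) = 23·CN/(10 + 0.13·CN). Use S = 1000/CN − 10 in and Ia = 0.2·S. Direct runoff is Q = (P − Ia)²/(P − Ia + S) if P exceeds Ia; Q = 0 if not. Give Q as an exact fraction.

CN(III) from CN(II)=46: (23·46)/(10 + 0.13·46) = 52900/799 ≈ 66.208
S = 1000/(52900/799) − 10 = 2700/529 in ≈ 5.104 in
Ia = 0.2·(2700/529) = 540/529 in ≈ 1.021 in
Excess rainfall: 3.670 − 1.021 = 2.649 in; P > Ia so Q > 0
Q: (140143/52900)² ÷ (410143/52900) = 19640060449/21696564700 in (≈ 0.905 in)

Q = 19640060449/21696564700 in ≈ 0.905 in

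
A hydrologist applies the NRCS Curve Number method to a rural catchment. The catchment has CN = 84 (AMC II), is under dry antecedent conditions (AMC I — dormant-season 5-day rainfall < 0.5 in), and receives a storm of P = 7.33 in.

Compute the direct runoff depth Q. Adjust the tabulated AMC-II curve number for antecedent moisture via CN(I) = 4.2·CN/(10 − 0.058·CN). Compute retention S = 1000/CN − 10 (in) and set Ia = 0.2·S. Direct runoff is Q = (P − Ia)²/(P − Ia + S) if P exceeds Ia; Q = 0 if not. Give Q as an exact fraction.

CN(I) from CN(II)=84: (4.2·84)/(10 − 0.058·84) = 44100/641 ≈ 68.799
Max retention: S = 1000/(44100/641) − 10 = 2000/441 in (≈ 4.535 in)
Ia = 0.2·(2000/441) = 400/441 in ≈ 0.907 in
Excess rainfall: 7.330 − 0.907 = 6.423 in; P > Ia so Q > 0
Q = (283253/44100)²/((283253/44100) + 2000/441) = (80232262009/1944810000)/(483253/44100) = 80232262009/21311457300 in ≈ 3.765 in

Q = 80232262009/21311457300 in ≈ 3.765 in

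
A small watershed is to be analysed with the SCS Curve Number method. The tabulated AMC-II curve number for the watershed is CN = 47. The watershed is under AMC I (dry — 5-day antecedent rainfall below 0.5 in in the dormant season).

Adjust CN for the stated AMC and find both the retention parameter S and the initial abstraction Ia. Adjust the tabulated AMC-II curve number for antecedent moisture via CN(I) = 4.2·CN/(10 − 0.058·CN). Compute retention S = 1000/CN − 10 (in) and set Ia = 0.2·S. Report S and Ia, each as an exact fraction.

S = 26500/987 in ≈ 26.849 in; Ia = 5300/987 in ≈ 5.370 in

CN(I) from CN(II)=47: (4.2·47)/(10 − 0.058·47) = 98700/3637 ≈ 27.138
Max retention: S = 1000/(98700/3637) − 10 = 26500/987 in (≈ 26.849 in)
Ia = 0.2·(26500/987) = 5300/987 in ≈ 5.370 in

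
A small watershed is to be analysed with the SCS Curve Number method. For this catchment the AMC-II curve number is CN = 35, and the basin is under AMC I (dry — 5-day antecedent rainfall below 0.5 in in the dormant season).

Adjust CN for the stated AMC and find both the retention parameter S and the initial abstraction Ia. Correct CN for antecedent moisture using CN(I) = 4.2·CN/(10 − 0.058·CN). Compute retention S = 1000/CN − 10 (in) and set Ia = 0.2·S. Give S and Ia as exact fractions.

Dry (AMC I): CN(I) = 4.2·35/(10 − 0.058·35) = 147/(797/100) = 14700/797 ≈ 18.444
Max retention: S = 1000/(14700/797) − 10 = 6500/147 in (≈ 44.218 in)
Ia = 0.2·(6500/147) = 1300/147 in ≈ 8.844 in

S = 6500/147 in ≈ 44.218 in; Ia = 1300/147 in ≈ 8.844 in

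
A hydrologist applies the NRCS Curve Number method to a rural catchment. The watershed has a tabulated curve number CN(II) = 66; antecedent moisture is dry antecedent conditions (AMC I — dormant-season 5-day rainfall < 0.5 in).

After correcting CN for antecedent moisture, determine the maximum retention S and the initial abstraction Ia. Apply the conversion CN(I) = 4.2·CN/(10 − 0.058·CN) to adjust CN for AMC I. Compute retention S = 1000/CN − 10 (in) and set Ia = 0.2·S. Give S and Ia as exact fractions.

S = 8500/693 in ≈ 12.266 in; Ia = 1700/693 in ≈ 2.453 in

Dry (AMC I): CN(I) = 4.2·66/(10 − 0.058·66) = (1386/5)/(1543/250) = 69300/1543 ≈ 44.913
S = 1000/(69300/1543) − 10 = 8500/693 in ≈ 12.266 in
Ia = 0.2S: 0.2·12.266 = 2.453 in (exactly 1700/693)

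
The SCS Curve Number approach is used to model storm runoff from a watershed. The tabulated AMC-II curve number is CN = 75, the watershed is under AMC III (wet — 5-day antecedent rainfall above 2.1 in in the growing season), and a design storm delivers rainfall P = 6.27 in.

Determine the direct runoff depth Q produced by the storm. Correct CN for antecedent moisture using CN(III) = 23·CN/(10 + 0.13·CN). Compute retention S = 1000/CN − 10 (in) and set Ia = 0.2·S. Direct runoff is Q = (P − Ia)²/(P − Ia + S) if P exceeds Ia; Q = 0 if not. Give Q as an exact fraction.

CN(III) from CN(II)=75: (23·75)/(10 + 0.13·75) = 6900/79 ≈ 87.342
Retention S: 1000/CN − 10 with CN=87.342 → S = 100/69 ≈ 1.449 in
Ia = 0.2S: 0.2·1.449 = 0.290 in (exactly 20/69)
P − Ia = 6.270 − 0.290 = 41263/6900 ≈ 5.980 in (> 0, runoff occurs)
Q = (41263/6900)²/((41263/6900) + 100/69) = (1702635169/47610000)/(51263/6900) = 1702635169/353714700 in ≈ 4.814 in

Q = 1702635169/353714700 in ≈ 4.814 in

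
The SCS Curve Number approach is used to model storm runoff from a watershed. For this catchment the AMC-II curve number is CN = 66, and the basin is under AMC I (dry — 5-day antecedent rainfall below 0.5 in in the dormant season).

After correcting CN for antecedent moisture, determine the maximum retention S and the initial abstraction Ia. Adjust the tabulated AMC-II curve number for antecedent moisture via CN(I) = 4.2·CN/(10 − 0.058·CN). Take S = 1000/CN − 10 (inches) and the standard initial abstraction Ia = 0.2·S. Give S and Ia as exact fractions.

S = 8500/693 in ≈ 12.266 in; Ia = 1700/693 in ≈ 2.453 in

CN(I) from CN(II)=66: (4.2·66)/(10 − 0.058·66) = 69300/1543 ≈ 44.913
Retention S: 1000/CN − 10 with CN=44.913 → S = 8500/693 ≈ 12.266 in
Ia = 0.2S: 0.2·12.266 = 2.453 in (exactly 1700/693)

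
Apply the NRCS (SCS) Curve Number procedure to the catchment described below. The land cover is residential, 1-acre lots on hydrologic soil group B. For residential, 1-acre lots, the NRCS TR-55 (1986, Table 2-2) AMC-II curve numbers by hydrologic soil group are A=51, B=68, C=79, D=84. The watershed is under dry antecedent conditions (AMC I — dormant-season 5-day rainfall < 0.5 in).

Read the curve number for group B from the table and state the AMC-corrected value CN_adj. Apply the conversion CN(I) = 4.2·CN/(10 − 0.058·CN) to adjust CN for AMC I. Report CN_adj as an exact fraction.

NRCS table: residential, 1-acre lots, soil group B → CN(II) = 68
CN(I) from CN(II)=68: (4.2·68)/(10 − 0.058·68) = 35700/757 ≈ 47.160

CN_adj = 35700/757 ≈ 47.160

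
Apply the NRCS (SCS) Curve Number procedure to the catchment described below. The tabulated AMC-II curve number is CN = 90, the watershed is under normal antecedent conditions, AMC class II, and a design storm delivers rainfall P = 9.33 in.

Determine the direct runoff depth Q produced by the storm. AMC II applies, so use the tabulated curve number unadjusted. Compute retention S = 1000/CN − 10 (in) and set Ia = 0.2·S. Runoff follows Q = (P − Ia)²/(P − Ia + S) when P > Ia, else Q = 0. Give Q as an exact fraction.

AMC II — tabulated CN = 90 applies directly.
S = 1000/90 − 10 = 10/9 in ≈ 1.111 in
Ia = 0.2·(10/9) = 2/9 in ≈ 0.222 in
Since P=9.330 > Ia=0.222: effective rainfall P−Ia = 8197/900 in
Q = (8197/900)²/((8197/900) + 10/9) = (67190809/810000)/(9197/900) = 67190809/8277300 in ≈ 8.117 in

Q = 67190809/8277300 in ≈ 8.117 in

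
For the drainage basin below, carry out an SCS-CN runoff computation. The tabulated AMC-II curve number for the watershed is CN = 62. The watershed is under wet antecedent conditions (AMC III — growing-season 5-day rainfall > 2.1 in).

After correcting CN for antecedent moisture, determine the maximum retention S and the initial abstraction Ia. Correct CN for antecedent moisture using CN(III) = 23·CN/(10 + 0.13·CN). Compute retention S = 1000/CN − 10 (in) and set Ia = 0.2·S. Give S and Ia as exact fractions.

Adjust CN=62 to AMC III: 23·62/(10 + 0.13·62) → 1426 ÷ (903/50) = 71300/903 ≈ 78.959
Retention S: 1000/CN − 10 with CN=78.959 → S = 1900/713 ≈ 2.665 in
Initial abstraction Ia = S/5 = (1900/713)/5 = 380/713 ≈ 0.533 in

S = 1900/713 in ≈ 2.665 in; Ia = 380/713 in ≈ 0.533 in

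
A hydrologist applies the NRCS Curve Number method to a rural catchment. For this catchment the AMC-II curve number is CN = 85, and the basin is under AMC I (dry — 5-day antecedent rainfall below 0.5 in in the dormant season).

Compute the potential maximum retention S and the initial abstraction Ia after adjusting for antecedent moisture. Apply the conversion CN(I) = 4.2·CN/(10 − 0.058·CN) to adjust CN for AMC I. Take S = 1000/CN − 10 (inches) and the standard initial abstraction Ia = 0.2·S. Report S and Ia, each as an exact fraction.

CN(I) from CN(II)=85: (4.2·85)/(10 − 0.058·85) = 11900/169 ≈ 70.414
Max retention: S = 1000/(11900/169) − 10 = 500/119 in (≈ 4.202 in)
Ia = 0.2S: 0.2·4.202 = 0.840 in (exactly 100/119)

S = 500/119 in ≈ 4.202 in; Ia = 100/119 in ≈ 0.840 in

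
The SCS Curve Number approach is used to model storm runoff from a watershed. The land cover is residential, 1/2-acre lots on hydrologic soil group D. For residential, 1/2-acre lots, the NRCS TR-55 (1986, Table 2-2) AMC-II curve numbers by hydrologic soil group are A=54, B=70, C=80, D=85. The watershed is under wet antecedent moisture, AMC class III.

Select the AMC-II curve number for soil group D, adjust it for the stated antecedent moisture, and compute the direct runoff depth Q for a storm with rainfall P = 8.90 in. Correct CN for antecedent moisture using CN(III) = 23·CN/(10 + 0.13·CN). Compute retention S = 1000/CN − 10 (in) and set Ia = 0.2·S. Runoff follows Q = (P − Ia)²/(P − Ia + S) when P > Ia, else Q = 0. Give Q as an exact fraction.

Q = 1169571601/145448090 in ≈ 8.041 in

NRCS table: residential, 1/2-acre lots, soil group D → CN(II) = 85
Wet (AMC III): CN(III) = 23·85/(10 + 0.13·85) = 1955/(421/20) = 39100/421 ≈ 92.874
S = 1000/(39100/421) − 10 = 300/391 in ≈ 0.767 in
Ia = 0.2S: 0.2·0.767 = 0.153 in (exactly 60/391)
Excess rainfall: 8.900 − 0.153 = 8.747 in; P > Ia so Q > 0
Q = (34199/3910)²/((34199/3910) + 300/391) = (1169571601/15288100)/(37199/3910) = 1169571601/145448090 in ≈ 8.041 in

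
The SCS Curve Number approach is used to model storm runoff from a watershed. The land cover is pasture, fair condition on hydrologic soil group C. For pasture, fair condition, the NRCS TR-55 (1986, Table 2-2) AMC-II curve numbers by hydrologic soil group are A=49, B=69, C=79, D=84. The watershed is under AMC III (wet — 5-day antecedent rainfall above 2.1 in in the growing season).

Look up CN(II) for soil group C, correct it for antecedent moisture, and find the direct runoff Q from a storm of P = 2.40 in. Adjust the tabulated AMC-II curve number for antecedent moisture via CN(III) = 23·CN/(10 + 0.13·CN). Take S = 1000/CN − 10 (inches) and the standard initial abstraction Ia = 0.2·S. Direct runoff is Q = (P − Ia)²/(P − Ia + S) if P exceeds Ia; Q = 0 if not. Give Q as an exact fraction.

NRCS table: pasture, fair condition, soil group C → CN(II) = 79
CN(III) from CN(II)=79: (23·79)/(10 + 0.13·79) = 181700/2027 ≈ 89.640
S = 1000/(181700/2027) − 10 = 2100/1817 in ≈ 1.156 in
Ia = 0.2S: 0.2·1.156 = 0.231 in (exactly 420/1817)
Excess rainfall: 2.400 − 0.231 = 2.169 in; P > Ia so Q > 0
Q = (19704/9085)²/((19704/9085) + 2100/1817) = (388247616/82537225)/(30204/9085) = 10784656/7622315 in ≈ 1.415 in

Q = 10784656/7622315 in ≈ 1.415 in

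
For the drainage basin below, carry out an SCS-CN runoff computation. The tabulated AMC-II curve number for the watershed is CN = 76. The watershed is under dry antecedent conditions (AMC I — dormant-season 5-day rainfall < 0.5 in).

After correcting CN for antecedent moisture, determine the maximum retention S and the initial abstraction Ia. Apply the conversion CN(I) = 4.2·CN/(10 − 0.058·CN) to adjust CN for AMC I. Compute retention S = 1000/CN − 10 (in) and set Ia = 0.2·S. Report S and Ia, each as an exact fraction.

S = 1000/133 in ≈ 7.519 in; Ia = 200/133 in ≈ 1.504 in

Dry (AMC I): CN(I) = 4.2·76/(10 − 0.058·76) = (1596/5)/(699/125) = 13300/233 ≈ 57.082
Max retention: S = 1000/(13300/233) − 10 = 1000/133 in (≈ 7.519 in)
Ia = 0.2S: 0.2·7.519 = 1.504 in (exactly 200/133)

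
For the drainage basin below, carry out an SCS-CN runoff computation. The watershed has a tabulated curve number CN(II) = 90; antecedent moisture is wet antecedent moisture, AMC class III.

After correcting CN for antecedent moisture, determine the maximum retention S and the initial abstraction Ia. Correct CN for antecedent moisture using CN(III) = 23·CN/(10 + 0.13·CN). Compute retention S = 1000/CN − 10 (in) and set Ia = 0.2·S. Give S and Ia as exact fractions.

CN(III) from CN(II)=90: (23·90)/(10 + 0.13·90) = 20700/217 ≈ 95.392
Retention S: 1000/CN − 10 with CN=95.392 → S = 100/207 ≈ 0.483 in
Ia = 0.2·(100/207) = 20/207 in ≈ 0.097 in

S = 100/207 in ≈ 0.483 in; Ia = 20/207 in ≈ 0.097 in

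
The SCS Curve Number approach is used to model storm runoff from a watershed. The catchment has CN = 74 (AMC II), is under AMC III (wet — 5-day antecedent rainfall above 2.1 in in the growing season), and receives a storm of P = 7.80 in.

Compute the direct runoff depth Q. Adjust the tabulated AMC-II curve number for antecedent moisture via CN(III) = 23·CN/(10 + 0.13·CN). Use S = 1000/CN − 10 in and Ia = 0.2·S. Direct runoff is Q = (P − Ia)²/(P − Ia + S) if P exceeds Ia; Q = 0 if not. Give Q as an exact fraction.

Q = 78223717/12565015 in ≈ 6.226 in

Adjust CN=74 to AMC III: 23·74/(10 + 0.13·74) → 1702 ÷ (981/50) = 85100/981 ≈ 86.748
Retention S: 1000/CN − 10 with CN=86.748 → S = 1300/851 ≈ 1.528 in
Initial abstraction Ia = S/5 = (1300/851)/5 = 260/851 ≈ 0.306 in
Excess rainfall: 7.800 − 0.306 = 7.494 in; P > Ia so Q > 0
Runoff Q = (P−Ia)²/(P−Ia+S) = (7.494)²/(7.494+1.528) = 78223717/12565015 ≈ 6.226 in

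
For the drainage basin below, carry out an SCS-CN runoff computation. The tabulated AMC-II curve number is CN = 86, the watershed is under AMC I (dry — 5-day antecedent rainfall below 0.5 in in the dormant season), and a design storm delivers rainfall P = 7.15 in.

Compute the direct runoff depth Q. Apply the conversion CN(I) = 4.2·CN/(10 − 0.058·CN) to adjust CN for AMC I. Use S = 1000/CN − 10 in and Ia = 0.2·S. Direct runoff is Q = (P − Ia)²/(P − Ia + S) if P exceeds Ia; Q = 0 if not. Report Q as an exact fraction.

Adjust CN=86 to AMC I: 4.2·86/(10 − 0.058·86) → (1806/5) ÷ (1253/250) = 12900/179 ≈ 72.067
Max retention: S = 1000/(12900/179) − 10 = 500/129 in (≈ 3.876 in)
Ia = 0.2S: 0.2·3.876 = 0.775 in (exactly 100/129)
Excess rainfall: 7.150 − 0.775 = 6.375 in; P > Ia so Q > 0
Runoff Q = (P−Ia)²/(P−Ia+S) = (6.375)²/(6.375+3.876) = 270503809/68233260 ≈ 3.964 in

Q = 270503809/68233260 in ≈ 3.964 in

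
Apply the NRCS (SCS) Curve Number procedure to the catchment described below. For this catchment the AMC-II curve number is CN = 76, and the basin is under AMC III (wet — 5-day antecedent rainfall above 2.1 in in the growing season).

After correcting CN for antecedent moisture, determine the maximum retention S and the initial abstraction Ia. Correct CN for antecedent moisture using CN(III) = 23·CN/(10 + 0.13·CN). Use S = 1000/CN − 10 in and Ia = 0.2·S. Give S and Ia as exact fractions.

S = 600/437 in ≈ 1.373 in; Ia = 120/437 in ≈ 0.275 in

Adjust CN=76 to AMC III: 23·76/(10 + 0.13·76) → 1748 ÷ (497/25) = 43700/497 ≈ 87.928
Max retention: S = 1000/(43700/497) − 10 = 600/437 in (≈ 1.373 in)
Ia = 0.2S: 0.2·1.373 = 0.275 in (exactly 120/437)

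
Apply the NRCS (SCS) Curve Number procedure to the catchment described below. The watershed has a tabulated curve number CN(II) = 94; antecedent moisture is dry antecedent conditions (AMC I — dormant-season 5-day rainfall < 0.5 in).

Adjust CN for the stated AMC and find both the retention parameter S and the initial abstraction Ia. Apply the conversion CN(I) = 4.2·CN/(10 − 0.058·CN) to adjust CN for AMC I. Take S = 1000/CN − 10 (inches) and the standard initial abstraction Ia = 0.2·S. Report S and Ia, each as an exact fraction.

Dry (AMC I): CN(I) = 4.2·94/(10 − 0.058·94) = (1974/5)/(1137/250) = 32900/379 ≈ 86.807
Retention S: 1000/CN − 10 with CN=86.807 → S = 500/329 ≈ 1.520 in
Ia = 0.2·(500/329) = 100/329 in ≈ 0.304 in

S = 500/329 in ≈ 1.520 in; Ia = 100/329 in ≈ 0.304 in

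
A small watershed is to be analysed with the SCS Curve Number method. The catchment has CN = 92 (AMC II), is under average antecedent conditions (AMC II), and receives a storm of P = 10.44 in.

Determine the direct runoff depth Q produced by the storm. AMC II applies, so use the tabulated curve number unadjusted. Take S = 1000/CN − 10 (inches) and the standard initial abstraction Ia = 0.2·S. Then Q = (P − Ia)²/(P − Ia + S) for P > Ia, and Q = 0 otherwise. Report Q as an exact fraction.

CN(II) = 92; AMC II needs no correction.
S = 1000/92 − 10 = 20/23 in ≈ 0.870 in
Initial abstraction Ia = S/5 = (20/23)/5 = 4/23 ≈ 0.174 in
P − Ia = 10.440 − 0.174 = 5903/575 ≈ 10.266 in (> 0, runoff occurs)
Q = (5903/575)²/((5903/575) + 20/23) = (34845409/330625)/(6403/575) = 34845409/3681725 in ≈ 9.464 in

Q = 34845409/3681725 in ≈ 9.464 in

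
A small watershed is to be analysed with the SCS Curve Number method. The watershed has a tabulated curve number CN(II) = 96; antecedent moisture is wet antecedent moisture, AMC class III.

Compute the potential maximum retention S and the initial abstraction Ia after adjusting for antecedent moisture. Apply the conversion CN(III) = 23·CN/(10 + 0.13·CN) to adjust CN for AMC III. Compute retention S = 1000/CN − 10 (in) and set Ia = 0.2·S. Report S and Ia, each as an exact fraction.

Wet (AMC III): CN(III) = 23·96/(10 + 0.13·96) = 2208/(562/25) = 27600/281 ≈ 98.221
Retention S: 1000/CN − 10 with CN=98.221 → S = 25/138 ≈ 0.181 in
Initial abstraction Ia = S/5 = (25/138)/5 = 5/138 ≈ 0.036 in

S = 25/138 in ≈ 0.181 in; Ia = 5/138 in ≈ 0.036 in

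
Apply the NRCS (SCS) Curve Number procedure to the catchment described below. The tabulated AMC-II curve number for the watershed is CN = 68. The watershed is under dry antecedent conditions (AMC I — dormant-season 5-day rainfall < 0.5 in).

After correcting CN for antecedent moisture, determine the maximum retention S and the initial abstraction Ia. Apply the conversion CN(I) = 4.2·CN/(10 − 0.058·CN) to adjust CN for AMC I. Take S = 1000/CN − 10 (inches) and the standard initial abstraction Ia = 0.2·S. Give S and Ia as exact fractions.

Adjust CN=68 to AMC I: 4.2·68/(10 − 0.058·68) → (1428/5) ÷ (757/125) = 35700/757 ≈ 47.160
S = 1000/(35700/757) − 10 = 4000/357 in ≈ 11.204 in
Ia = 0.2S: 0.2·11.204 = 2.241 in (exactly 800/357)

S = 4000/357 in ≈ 11.204 in; Ia = 800/357 in ≈ 2.241 in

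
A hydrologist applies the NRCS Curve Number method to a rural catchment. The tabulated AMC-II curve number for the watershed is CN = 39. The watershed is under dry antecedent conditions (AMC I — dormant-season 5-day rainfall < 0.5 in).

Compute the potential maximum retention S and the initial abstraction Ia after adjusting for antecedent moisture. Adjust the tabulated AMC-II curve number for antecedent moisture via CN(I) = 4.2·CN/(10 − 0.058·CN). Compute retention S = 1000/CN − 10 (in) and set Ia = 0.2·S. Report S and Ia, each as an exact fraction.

Dry (AMC I): CN(I) = 4.2·39/(10 − 0.058·39) = (819/5)/(3869/500) = 81900/3869 ≈ 21.168
Max retention: S = 1000/(81900/3869) − 10 = 30500/819 in (≈ 37.241 in)
Ia = 0.2·(30500/819) = 6100/819 in ≈ 7.448 in

S = 30500/819 in ≈ 37.241 in; Ia = 6100/819 in ≈ 7.448 in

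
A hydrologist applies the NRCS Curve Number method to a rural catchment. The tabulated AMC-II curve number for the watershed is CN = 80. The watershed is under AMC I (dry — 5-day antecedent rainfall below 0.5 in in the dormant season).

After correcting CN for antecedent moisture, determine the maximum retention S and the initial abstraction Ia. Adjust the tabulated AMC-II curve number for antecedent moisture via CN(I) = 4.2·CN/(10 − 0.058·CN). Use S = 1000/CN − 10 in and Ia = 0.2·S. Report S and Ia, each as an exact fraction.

Adjust CN=80 to AMC I: 4.2·80/(10 − 0.058·80) → 336 ÷ (134/25) = 4200/67 ≈ 62.687
S = 1000/(4200/67) − 10 = 125/21 in ≈ 5.952 in
Initial abstraction Ia = S/5 = (125/21)/5 = 25/21 ≈ 1.190 in

S = 125/21 in ≈ 5.952 in; Ia = 25/21 in ≈ 1.190 in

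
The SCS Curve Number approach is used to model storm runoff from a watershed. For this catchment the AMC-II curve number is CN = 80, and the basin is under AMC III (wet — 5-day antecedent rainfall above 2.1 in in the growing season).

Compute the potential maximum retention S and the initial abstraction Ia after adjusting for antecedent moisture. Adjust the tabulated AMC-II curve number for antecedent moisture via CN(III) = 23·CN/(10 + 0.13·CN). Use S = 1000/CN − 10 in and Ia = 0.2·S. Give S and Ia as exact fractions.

Adjust CN=80 to AMC III: 23·80/(10 + 0.13·80) → 1840 ÷ (102/5) = 4600/51 ≈ 90.196
Retention S: 1000/CN − 10 with CN=90.196 → S = 25/23 ≈ 1.087 in
Ia = 0.2S: 0.2·1.087 = 0.217 in (exactly 5/23)

S = 25/23 in ≈ 1.087 in; Ia = 5/23 in ≈ 0.217 in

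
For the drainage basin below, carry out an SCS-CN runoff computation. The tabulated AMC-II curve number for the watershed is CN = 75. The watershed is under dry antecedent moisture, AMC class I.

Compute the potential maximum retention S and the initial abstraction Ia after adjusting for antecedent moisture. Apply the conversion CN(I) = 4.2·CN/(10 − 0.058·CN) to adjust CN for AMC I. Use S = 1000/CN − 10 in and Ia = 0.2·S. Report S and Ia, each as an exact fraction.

S = 500/63 in ≈ 7.937 in; Ia = 100/63 in ≈ 1.587 in

CN(I) from CN(II)=75: (4.2·75)/(10 − 0.058·75) = 6300/113 ≈ 55.752
Retention S: 1000/CN − 10 with CN=55.752 → S = 500/63 ≈ 7.937 in
Ia = 0.2·(500/63) = 100/63 in ≈ 1.587 in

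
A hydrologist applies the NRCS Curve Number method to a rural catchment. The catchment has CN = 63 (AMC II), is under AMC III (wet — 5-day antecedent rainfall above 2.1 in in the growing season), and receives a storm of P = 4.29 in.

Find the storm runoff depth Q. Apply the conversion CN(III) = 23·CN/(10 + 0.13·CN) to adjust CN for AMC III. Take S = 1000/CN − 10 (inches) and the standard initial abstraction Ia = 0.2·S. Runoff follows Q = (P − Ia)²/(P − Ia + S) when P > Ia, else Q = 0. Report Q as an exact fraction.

Q = 299888759641/132963282900 in ≈ 2.255 in

Adjust CN=63 to AMC III: 23·63/(10 + 0.13·63) → 1449 ÷ (1819/100) = 144900/1819 ≈ 79.659
Retention S: 1000/CN − 10 with CN=79.659 → S = 3700/1449 ≈ 2.553 in
Ia = 0.2S: 0.2·2.553 = 0.511 in (exactly 740/1449)
Excess rainfall: 4.290 − 0.511 = 3.779 in; P > Ia so Q > 0
Q: (547621/144900)² ÷ (917621/144900) = 299888759641/132963282900 in (≈ 2.255 in)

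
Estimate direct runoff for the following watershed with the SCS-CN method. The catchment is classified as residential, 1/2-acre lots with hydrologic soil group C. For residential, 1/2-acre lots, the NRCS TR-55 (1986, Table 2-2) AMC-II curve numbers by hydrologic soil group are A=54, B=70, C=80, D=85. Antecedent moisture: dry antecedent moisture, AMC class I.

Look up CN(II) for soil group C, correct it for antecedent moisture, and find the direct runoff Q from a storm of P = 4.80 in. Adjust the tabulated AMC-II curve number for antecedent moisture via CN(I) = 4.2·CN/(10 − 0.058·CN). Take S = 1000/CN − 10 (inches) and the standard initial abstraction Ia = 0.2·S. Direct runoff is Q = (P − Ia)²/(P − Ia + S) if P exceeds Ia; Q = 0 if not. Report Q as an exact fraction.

NRCS table: residential, 1/2-acre lots, soil group C → CN(II) = 80
Adjust CN=80 to AMC I: 4.2·80/(10 − 0.058·80) → 336 ÷ (134/25) = 4200/67 ≈ 62.687
Max retention: S = 1000/(4200/67) − 10 = 125/21 in (≈ 5.952 in)
Ia = 0.2·(125/21) = 25/21 in ≈ 1.190 in
Since P=4.800 > Ia=1.190: effective rainfall P−Ia = 379/105 in
Runoff Q = (P−Ia)²/(P−Ia+S) = (3.610)²/(3.610+5.952) = 143641/105420 ≈ 1.363 in

Q = 143641/105420 in ≈ 1.363 in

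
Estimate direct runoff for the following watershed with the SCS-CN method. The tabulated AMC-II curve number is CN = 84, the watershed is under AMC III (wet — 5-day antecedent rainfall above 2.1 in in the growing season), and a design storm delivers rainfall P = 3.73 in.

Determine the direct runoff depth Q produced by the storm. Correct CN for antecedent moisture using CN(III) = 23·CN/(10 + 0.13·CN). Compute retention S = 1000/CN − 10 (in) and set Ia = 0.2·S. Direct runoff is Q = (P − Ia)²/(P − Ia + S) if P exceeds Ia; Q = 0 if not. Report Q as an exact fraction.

CN(III) from CN(II)=84: (23·84)/(10 + 0.13·84) = 48300/523 ≈ 92.352
S = 1000/(48300/523) − 10 = 400/483 in ≈ 0.828 in
Ia = 0.2S: 0.2·0.828 = 0.166 in (exactly 80/483)
Since P=3.730 > Ia=0.166: effective rainfall P−Ia = 172159/48300 in
Q: (172159/48300)² ÷ (212159/48300) = 29638721281/10247279700 in (≈ 2.892 in)

Q = 29638721281/10247279700 in ≈ 2.892 in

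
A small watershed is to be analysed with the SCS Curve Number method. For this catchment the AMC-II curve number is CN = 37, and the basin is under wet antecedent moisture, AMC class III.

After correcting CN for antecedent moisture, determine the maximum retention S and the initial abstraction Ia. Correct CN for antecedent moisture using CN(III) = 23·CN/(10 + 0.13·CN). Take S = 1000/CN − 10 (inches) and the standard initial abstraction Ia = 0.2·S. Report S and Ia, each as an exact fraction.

S = 6300/851 in ≈ 7.403 in; Ia = 1260/851 in ≈ 1.481 in

CN(III) from CN(II)=37: (23·37)/(10 + 0.13·37) = 85100/1481 ≈ 57.461
S = 1000/(85100/1481) − 10 = 6300/851 in ≈ 7.403 in
Ia = 0.2S: 0.2·7.403 = 1.481 in (exactly 1260/851)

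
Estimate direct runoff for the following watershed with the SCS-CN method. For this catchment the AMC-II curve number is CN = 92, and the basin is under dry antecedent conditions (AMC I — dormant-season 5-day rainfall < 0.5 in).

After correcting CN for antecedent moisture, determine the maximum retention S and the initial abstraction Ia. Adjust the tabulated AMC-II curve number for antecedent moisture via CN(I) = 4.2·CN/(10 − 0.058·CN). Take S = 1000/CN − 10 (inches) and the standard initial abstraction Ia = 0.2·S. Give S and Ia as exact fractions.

Dry (AMC I): CN(I) = 4.2·92/(10 − 0.058·92) = (1932/5)/(583/125) = 48300/583 ≈ 82.847
Max retention: S = 1000/(48300/583) − 10 = 1000/483 in (≈ 2.070 in)
Ia = 0.2·(1000/483) = 200/483 in ≈ 0.414 in

S = 1000/483 in ≈ 2.070 in; Ia = 200/483 in ≈ 0.414 in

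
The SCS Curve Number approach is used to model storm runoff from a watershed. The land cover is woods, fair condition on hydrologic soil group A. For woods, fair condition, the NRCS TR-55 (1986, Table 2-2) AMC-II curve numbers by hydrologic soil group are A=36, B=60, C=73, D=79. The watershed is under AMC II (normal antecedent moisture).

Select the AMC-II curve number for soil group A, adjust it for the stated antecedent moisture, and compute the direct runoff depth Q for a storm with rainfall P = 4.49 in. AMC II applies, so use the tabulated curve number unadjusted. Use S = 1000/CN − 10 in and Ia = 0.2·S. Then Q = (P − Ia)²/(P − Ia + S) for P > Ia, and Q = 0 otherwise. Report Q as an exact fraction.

NRCS table: woods, fair condition, soil group A → CN(II) = 36
CN(II) = 36; AMC II needs no correction.
Retention S: 1000/CN − 10 with CN=36.000 → S = 160/9 ≈ 17.778 in
Ia = 0.2S: 0.2·17.778 = 3.556 in (exactly 32/9)
Excess rainfall: 4.490 − 3.556 = 0.934 in; P > Ia so Q > 0
Q: (841/900)² ÷ (16841/900) = 707281/15156900 in (≈ 0.047 in)

Q = 707281/15156900 in ≈ 0.047 in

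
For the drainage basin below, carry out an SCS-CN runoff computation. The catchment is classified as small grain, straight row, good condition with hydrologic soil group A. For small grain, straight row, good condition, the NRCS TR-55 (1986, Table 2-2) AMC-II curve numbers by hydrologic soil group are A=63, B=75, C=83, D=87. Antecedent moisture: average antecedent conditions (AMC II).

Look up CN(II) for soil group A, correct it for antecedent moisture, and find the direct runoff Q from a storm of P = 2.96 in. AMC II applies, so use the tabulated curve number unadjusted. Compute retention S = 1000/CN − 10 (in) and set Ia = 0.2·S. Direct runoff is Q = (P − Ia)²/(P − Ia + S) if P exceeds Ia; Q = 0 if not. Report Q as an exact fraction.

Q = 106856/256725 in ≈ 0.416 in

NRCS table: small grain, straight row, good condition, soil group A → CN(II) = 63
CN(II) = 63; AMC II needs no correction.
Max retention: S = 1000/63 − 10 = 370/63 in (≈ 5.873 in)
Ia = 0.2S: 0.2·5.873 = 1.175 in (exactly 74/63)
Since P=2.960 > Ia=1.175: effective rainfall P−Ia = 2812/1575 in
Q: (2812/1575)² ÷ (12062/1575) = 106856/256725 in (≈ 0.416 in)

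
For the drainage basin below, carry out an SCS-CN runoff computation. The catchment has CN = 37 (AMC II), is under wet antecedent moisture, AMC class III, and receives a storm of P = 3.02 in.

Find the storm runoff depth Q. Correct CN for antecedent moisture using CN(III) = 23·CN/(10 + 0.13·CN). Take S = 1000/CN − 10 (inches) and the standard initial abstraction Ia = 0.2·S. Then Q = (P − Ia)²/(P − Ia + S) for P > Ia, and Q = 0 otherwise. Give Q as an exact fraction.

Wet (AMC III): CN(III) = 23·37/(10 + 0.13·37) = 851/(1481/100) = 85100/1481 ≈ 57.461
Retention S: 1000/CN − 10 with CN=57.461 → S = 6300/851 ≈ 7.403 in
Ia = 0.2S: 0.2·7.403 = 1.481 in (exactly 1260/851)
P − Ia = 3.020 − 1.481 = 65501/42550 ≈ 1.539 in (> 0, runoff occurs)
Q = (65501/42550)²/((65501/42550) + 6300/851) = (4290381001/1810502500)/(380501/42550) = 4290381001/16190317550 in ≈ 0.265 in

Q = 4290381001/16190317550 in ≈ 0.265 in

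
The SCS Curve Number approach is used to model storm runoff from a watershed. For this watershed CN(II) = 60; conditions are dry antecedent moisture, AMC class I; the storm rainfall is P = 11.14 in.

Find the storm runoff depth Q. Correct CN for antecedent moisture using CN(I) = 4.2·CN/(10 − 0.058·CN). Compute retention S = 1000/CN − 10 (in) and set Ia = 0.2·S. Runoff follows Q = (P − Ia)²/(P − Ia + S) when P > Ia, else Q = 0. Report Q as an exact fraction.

Q = 629558281/236536650 in ≈ 2.662 in

Dry (AMC I): CN(I) = 4.2·60/(10 − 0.058·60) = 252/(163/25) = 6300/163 ≈ 38.650
S = 1000/(6300/163) − 10 = 1000/63 in ≈ 15.873 in
Initial abstraction Ia = S/5 = (1000/63)/5 = 200/63 ≈ 3.175 in
P − Ia = 11.140 − 3.175 = 25091/3150 ≈ 7.965 in (> 0, runoff occurs)
Runoff Q = (P−Ia)²/(P−Ia+S) = (7.965)²/(7.965+15.873) = 629558281/236536650 ≈ 2.662 in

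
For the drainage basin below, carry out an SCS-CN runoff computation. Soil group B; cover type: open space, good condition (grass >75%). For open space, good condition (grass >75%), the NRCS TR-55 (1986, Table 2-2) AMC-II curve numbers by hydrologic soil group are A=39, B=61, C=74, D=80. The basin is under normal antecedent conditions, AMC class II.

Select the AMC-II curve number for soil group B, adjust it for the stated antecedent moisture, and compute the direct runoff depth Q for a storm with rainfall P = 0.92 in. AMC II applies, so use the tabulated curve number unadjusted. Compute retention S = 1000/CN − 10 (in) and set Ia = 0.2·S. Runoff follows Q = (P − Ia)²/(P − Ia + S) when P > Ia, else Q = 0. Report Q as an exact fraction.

Q = 0 in ≈ 0.000 in

NRCS table: open space, good condition (grass >75%), soil group B → CN(II) = 61
AMC II — tabulated CN = 61 applies directly.
Retention S: 1000/CN − 10 with CN=61.000 → S = 390/61 ≈ 6.393 in
Ia = 0.2·(390/61) = 78/61 in ≈ 1.279 in
P = 0.920 ≤ Ia = 1.279 in: entire storm abstracted, Q = 0.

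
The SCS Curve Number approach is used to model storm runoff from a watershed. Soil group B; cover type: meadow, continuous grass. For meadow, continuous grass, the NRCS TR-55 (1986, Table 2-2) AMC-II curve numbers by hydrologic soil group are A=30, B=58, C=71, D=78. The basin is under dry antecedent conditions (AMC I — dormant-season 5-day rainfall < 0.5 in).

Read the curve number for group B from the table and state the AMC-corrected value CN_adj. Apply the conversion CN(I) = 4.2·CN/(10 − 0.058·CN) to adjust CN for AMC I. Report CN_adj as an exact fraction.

NRCS table: meadow, continuous grass, soil group B → CN(II) = 58
Adjust CN=58 to AMC I: 4.2·58/(10 − 0.058·58) → (1218/5) ÷ (1659/250) = 2900/79 ≈ 36.709

CN_adj = 2900/79 ≈ 36.709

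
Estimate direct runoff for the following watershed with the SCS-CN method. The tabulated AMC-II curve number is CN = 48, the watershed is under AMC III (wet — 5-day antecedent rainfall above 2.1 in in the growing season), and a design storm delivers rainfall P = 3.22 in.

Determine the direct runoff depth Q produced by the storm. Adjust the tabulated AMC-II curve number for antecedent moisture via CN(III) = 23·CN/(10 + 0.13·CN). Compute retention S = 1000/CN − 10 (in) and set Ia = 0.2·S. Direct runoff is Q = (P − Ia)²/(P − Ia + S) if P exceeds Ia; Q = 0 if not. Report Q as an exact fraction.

Q = 61763881/83176050 in ≈ 0.743 in

Wet (AMC III): CN(III) = 23·48/(10 + 0.13·48) = 1104/(406/25) = 13800/203 ≈ 67.980
S = 1000/(13800/203) − 10 = 325/69 in ≈ 4.710 in
Ia = 0.2·(325/69) = 65/69 in ≈ 0.942 in
P − Ia = 3.220 − 0.942 = 7859/3450 ≈ 2.278 in (> 0, runoff occurs)
Runoff Q = (P−Ia)²/(P−Ia+S) = (2.278)²/(2.278+4.710) = 61763881/83176050 ≈ 0.743 in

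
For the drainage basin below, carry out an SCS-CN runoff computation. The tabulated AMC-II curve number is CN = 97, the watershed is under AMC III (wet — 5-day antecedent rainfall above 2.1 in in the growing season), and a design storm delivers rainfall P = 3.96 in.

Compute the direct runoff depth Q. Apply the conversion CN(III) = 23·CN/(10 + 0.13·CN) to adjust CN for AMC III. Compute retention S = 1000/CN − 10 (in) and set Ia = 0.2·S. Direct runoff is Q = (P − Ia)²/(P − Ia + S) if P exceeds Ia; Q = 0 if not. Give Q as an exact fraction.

CN(III) from CN(II)=97: (23·97)/(10 + 0.13·97) = 223100/2261 ≈ 98.673
S = 1000/(223100/2261) − 10 = 300/2231 in ≈ 0.134 in
Initial abstraction Ia = S/5 = (300/2231)/5 = 60/2231 ≈ 0.027 in
P − Ia = 3.960 − 0.027 = 219369/55775 ≈ 3.933 in (> 0, runoff occurs)
Q: (219369/55775)² ÷ (226869/55775) = 16040919387/4217872825 in (≈ 3.803 in)

Q = 16040919387/4217872825 in ≈ 3.803 in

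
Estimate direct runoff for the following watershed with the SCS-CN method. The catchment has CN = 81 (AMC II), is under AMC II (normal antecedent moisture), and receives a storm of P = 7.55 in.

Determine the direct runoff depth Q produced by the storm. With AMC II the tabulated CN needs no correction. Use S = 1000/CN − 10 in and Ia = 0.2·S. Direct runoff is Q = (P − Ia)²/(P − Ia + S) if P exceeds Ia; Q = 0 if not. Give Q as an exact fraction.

Q = 131583841/24739020 in ≈ 5.319 in

AMC II — tabulated CN = 81 applies directly.
Max retention: S = 1000/81 − 10 = 190/81 in (≈ 2.346 in)
Ia = 0.2S: 0.2·2.346 = 0.469 in (exactly 38/81)
P − Ia = 7.550 − 0.469 = 11471/1620 ≈ 7.081 in (> 0, runoff occurs)
Q: (11471/1620)² ÷ (15271/1620) = 131583841/24739020 in (≈ 5.319 in)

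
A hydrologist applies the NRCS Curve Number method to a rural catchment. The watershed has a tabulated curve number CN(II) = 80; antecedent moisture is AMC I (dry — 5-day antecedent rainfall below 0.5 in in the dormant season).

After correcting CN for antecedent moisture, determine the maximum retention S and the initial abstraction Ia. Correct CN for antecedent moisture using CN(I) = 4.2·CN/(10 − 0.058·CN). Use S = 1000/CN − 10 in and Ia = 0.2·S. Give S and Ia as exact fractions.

Dry (AMC I): CN(I) = 4.2·80/(10 − 0.058·80) = 336/(134/25) = 4200/67 ≈ 62.687
Retention S: 1000/CN − 10 with CN=62.687 → S = 125/21 ≈ 5.952 in
Ia = 0.2S: 0.2·5.952 = 1.190 in (exactly 25/21)

S = 125/21 in ≈ 5.952 in; Ia = 25/21 in ≈ 1.190 in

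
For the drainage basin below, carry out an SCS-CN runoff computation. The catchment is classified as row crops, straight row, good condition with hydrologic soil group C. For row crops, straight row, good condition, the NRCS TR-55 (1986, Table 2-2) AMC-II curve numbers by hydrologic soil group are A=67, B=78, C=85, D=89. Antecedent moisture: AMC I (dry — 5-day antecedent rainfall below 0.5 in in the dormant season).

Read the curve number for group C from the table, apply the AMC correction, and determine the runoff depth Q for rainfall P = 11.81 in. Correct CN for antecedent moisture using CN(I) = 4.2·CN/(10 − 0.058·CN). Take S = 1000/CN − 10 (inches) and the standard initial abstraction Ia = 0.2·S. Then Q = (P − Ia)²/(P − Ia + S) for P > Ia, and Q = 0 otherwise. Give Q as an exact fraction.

Q = 17040430521/2148414100 in ≈ 7.932 in

NRCS table: row crops, straight row, good condition, soil group C → CN(II) = 85
Dry (AMC I): CN(I) = 4.2·85/(10 − 0.058·85) = 357/(507/100) = 11900/169 ≈ 70.414
S = 1000/(11900/169) − 10 = 500/119 in ≈ 4.202 in
Ia = 0.2S: 0.2·4.202 = 0.840 in (exactly 100/119)
P − Ia = 11.810 − 0.840 = 130539/11900 ≈ 10.970 in (> 0, runoff occurs)
Q = (130539/11900)²/((130539/11900) + 500/119) = (17040430521/141610000)/(180539/11900) = 17040430521/2148414100 in ≈ 7.932 in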